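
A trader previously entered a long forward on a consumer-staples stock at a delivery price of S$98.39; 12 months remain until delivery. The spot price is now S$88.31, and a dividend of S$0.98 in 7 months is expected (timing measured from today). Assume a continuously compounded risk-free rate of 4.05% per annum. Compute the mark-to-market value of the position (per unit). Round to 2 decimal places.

-S$7.13

PV(remaining dividends) I = 0.98·e^(−0.0405·7/12) = 0.9571
Current forward F = (S − I)·e^(rT) = (88.31 − 0.9571)·e^(0.0405·12/12) = 87.3529 × 1.041331 = 90.9633
Value (long) = (F − K)·e^(−rT) = (90.9633 − 98.39) × 0.960309 = -7.1319
Value = -S$7.13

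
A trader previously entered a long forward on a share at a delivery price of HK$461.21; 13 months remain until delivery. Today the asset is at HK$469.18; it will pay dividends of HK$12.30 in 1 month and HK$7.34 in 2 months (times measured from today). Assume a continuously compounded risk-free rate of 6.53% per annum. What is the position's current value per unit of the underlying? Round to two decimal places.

PV(remaining dividends) I = 12.30·e^(−0.0653·1/12) + 7.34·e^(−0.0653·2/12) = 19.4938
Current forward F = (S − I)·e^(rT) = (469.18 − 19.4938)·e^(0.0653·13/12) = 449.6862 × 1.073304 = 482.6500
Value (long) = (F − K)·e^(−rT) = (482.6500 − 461.21) × 0.931703 = 19.9757
Value = HK$19.98

HK$19.98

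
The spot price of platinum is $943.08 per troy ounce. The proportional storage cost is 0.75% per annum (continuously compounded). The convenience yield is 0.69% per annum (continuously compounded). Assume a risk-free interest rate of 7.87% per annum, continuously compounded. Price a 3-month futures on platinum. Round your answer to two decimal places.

Net carry = r + u − y = 0.0787 + 0.0075 − 0.0069 = 0.0793
F = S·e^((r+u−y)T) = 943.08 · e^(0.0793 × 3/12) = 943.08 · e^0.019825
= 943.08 × 1.020023 = $961.96 per troy ounce

$961.96 per troy ounce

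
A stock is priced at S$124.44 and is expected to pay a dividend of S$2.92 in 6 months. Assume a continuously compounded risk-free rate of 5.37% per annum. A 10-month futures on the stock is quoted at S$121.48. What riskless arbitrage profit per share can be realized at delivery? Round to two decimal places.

PV(dividends) I = 2.92·e^(−0.0537·6/12) = 2.8426
Fair futures F* = (S − I)·e^(rT) = (124.44 − 2.8426)·e^0.044750 = 121.5974 × 1.045766 = 127.1624
Market S$121.48 < fair 127.1624: forward underpriced → reverse cash-and-carry (short the stock, invest proceeds at r, pay the dividends, go long the forward).
Profit at T = |F_mkt − F*| = |121.48 − 127.1624| = S$5.68 per share

S$5.68 per share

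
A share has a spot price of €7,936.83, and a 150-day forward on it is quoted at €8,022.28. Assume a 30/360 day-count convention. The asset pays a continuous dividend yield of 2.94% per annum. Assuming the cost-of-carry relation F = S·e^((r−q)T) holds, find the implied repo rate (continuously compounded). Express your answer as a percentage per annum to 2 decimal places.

5.51%

From F = S·e^((r−q)T): (r − q) = ln(F/S)/T
ln(8022.28/7936.83) = ln(1.010766) = 0.010708
(r − q) = 0.010708 / (150/360) = 0.025699
r = ln(F/S)/T + q = 0.025699 + 0.0294 = 0.055099
r = 5.51%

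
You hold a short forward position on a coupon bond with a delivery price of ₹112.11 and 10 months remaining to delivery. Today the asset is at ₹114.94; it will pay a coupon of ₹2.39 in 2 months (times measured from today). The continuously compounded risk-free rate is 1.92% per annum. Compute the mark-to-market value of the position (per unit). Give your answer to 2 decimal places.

-₹2.23

PV(remaining coupons) I = 2.39·e^(−0.0192·2/12) = 2.3824
Current forward F = (S − I)·e^(rT) = (114.94 − 2.3824)·e^(0.0192·10/12) = 112.5576 × 1.016129 = 114.3730
Value (long) = (F − K)·e^(−rT) = (114.3730 − 112.11) × 0.984127 = 2.2271
Short position value = −(long value) = -₹2.23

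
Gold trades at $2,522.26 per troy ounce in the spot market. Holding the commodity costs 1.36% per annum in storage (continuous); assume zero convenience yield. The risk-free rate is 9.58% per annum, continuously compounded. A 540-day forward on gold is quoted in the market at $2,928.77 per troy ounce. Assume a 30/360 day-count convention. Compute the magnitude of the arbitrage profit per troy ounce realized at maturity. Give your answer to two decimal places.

Fair forward: F* = S·e^(carry·T), with carry = (r + u) = 0.0958 + 0.0136 = 0.1094
F* = 2522.26 · e^(0.1094 × 540/360) = 2522.26 · e^0.16410000 = 2522.26 × 1.17833214 = $2972.0600
Market $2928.77 < fair $2972.0600: forward underpriced → reverse cash-and-carry (short spot, go long the forward).
At maturity, profit = |F_mkt − F*| = |2928.77 − 2972.0600| = $43.29 per troy ounce

$43.29 per troy ounce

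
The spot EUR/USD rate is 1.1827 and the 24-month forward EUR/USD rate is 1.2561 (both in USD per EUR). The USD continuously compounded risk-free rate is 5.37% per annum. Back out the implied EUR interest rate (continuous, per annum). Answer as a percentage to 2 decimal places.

F = S·e^((r_USD − r_EUR)T) ⇒ r_EUR = r_USD − ln(F/S)/T
ln(1.2561/1.1827) = 0.060212; /(24/12) = 0.030106
r_EUR = 0.0537 − 0.030106 = 0.023594
r_EUR = 2.36%

2.36%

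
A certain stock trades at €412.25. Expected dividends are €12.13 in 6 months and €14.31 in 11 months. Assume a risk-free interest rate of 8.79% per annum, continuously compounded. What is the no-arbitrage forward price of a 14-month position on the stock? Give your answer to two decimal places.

PV(dividends) I = 12.13·e^(−0.0879·6/12) + 14.31·e^(−0.0879·11/12)
I = 11.6084 + 13.2022 = 24.8106
F = (S − I)·e^(rT) = (412.25 − 24.8106) · e^(0.0879·14/12)
= 387.4394 · e^0.102550 = 387.4394 × 1.107993 = €429.28

€429.28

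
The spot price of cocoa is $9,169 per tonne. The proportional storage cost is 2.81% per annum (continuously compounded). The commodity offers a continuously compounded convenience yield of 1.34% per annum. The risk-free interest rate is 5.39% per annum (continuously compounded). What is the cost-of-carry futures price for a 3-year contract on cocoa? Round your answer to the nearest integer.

$11,264 per tonne

Net carry = r + u − y = 0.0539 + 0.0281 − 0.0134 = 0.0686
F = S·e^((r+u−y)T) = 9169 · e^(0.0686 × 3) = 9169 · e^0.205800
= 9169 × 1.228507 = $11,264 per tonne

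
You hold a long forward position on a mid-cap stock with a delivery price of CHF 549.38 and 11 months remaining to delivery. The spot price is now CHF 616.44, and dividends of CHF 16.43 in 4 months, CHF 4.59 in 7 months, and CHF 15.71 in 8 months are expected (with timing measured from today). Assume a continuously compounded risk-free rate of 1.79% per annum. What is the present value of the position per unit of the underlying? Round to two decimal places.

CHF 39.60

PV(remaining dividends) I = 16.43·e^(−0.0179·4/12) + 4.59·e^(−0.0179·7/12) + 15.71·e^(−0.0179·8/12) = 36.3982
Current forward F = (S − I)·e^(rT) = (616.44 − 36.3982)·e^(0.0179·11/12) = 580.0418 × 1.016544 = 589.6380
Value (long) = (F − K)·e^(−rT) = (589.6380 − 549.38) × 0.983726 = 39.6028
Value = CHF 39.60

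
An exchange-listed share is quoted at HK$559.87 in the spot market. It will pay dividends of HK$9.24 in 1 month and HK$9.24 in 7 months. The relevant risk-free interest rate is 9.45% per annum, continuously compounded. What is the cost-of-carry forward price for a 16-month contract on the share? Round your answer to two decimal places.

HK$614.73

PV(dividends) I = 9.24·e^(−0.0945·1/12) + 9.24·e^(−0.0945·7/12)
I = 9.1675 + 8.7444 = 17.9119
F = (S − I)·e^(rT) = (559.87 − 17.9119) · e^(0.0945·16/12)
= 541.9581 · e^0.126000 = 541.9581 × 1.134282 = HK$614.73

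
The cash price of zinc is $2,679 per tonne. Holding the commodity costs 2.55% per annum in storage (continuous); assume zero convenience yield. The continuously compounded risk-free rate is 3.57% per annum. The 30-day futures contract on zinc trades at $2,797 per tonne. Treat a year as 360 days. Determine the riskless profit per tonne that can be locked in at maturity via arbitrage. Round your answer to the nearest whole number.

$104 per tonne

Fair futures: F* = S·e^(carry·T), with carry = (r + u) = 0.0357 + 0.0255 = 0.0612
F* = 2679 · e^(0.0612 × 30/360) = 2679 · e^0.005100 = 2679 × 1.005113 = $2692.6977
Market $2797 > fair $2692.6977: forward overpriced → cash-and-carry (buy spot, short the forward).
At maturity, profit = |F_mkt − F*| = |2797 − 2692.6977| = $104 per tonne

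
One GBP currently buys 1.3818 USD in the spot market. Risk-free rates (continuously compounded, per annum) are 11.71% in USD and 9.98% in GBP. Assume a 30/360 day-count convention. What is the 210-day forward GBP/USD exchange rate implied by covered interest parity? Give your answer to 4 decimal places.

1.3958

F = S·e^((r_USD − r_GBP)T) = 1.3818 · e^((0.1171 − 0.0998) × 210/360)
= 1.3818 · e^0.010092 = 1.3818 × 1.010143
F = 1.3958 USD per GBP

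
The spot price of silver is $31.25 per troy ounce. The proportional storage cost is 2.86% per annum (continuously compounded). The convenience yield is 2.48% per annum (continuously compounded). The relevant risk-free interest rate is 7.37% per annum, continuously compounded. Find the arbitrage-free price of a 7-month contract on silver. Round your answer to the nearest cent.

Net carry = r + u − y = 0.0737 + 0.0286 − 0.0248 = 0.0775
F = S·e^((r+u−y)T) = 31.25 · e^(0.0775 × 7/12) = 31.25 · e^0.045208
= 31.25 × 1.046245 = $32.70 per troy ounce

$32.70 per troy ounce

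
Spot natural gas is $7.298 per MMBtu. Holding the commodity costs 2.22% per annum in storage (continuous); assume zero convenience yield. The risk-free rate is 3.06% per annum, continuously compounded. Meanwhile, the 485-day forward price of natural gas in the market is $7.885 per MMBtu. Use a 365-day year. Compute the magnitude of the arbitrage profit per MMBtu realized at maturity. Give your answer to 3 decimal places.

$0.057 per MMBtu

Fair forward: F* = S·e^(carry·T), with carry = (r + u) = 0.0306 + 0.0222 = 0.0528
F* = 7.298 · e^(0.0528 × 485/365) = 7.298 · e^0.070159 = 7.298 × 1.072679 = $7.8284
Market $7.885 > fair $7.8284: forward overpriced → cash-and-carry (buy spot, short the forward).
At maturity, profit = |F_mkt − F*| = |7.885 − 7.8284| = $0.057 per MMBtu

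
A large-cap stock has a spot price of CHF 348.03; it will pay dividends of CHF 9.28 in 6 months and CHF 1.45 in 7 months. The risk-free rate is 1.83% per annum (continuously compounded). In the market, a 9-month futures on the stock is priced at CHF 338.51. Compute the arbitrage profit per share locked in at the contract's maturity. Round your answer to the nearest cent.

CHF 3.55 per share

PV(dividends) I = 9.28·e^(−0.0183·6/12) + 1.45·e^(−0.0183·7/12) = 10.6301
Fair futures F* = (S − I)·e^(rT) = (348.03 − 10.6301)·e^0.013725 = 337.3999 × 1.013820 = 342.0628
Market CHF 338.51 < fair 342.0628: forward underpriced → reverse cash-and-carry (short the stock, invest proceeds at r, pay the dividends, go long the forward).
Profit at T = |F_mkt − F*| = |338.51 − 342.0628| = CHF 3.55 per share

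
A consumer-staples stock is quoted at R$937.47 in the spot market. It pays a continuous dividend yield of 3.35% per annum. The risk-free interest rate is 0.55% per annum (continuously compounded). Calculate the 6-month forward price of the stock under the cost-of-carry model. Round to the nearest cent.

F = S·e^((r − q)T) = 937.47 · e^((0.0055 − 0.0335) × 6/12)
= 937.47 · e^-0.014000 = 937.47 × 0.986098
F = R$924.44

R$924.44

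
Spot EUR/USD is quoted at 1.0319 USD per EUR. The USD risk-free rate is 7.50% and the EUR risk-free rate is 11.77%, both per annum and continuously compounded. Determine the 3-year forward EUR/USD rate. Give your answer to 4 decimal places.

F = S·e^((r_USD − r_EUR)T) = 1.0319 · e^((0.0750 − 0.1177) × 3)
= 1.0319 · e^-0.128100 = 1.0319 × 0.879765
F = 0.9078 USD per EUR

0.9078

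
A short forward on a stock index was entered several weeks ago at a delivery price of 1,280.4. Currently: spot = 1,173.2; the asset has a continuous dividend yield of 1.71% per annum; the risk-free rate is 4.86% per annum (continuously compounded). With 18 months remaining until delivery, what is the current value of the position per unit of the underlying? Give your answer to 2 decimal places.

Current fair forward for the remaining 18 months: F = S·e^((r − q)·T), (r − q) = 0.0486 − 0.0171 = 0.0315
F = 1173.2 · e^(0.0315 × 18/12) = 1173.2 × 1.04838407 = 1229.9642
Value of long forward = (F − K)·e^(−rT) = (1229.9642 − 1280.4) · e^(−0.0486·18/12)
= -50.4358 × 0.92969379 = -46.89
Short position value = −(long value) = 46.89

46.89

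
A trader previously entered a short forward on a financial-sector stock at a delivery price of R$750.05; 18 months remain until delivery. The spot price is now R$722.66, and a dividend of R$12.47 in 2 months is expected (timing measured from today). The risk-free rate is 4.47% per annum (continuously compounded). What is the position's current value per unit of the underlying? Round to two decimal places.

PV(remaining dividends) I = 12.47·e^(−0.0447·2/12) = 12.3774
Current forward F = (S − I)·e^(rT) = (722.66 − 12.3774)·e^(0.0447·18/12) = 710.2826 × 1.069349 = 759.5400
Value (long) = (F − K)·e^(−rT) = (759.5400 − 750.05) × 0.935148 = 8.8746
Short position value = −(long value) = -R$8.87

-R$8.87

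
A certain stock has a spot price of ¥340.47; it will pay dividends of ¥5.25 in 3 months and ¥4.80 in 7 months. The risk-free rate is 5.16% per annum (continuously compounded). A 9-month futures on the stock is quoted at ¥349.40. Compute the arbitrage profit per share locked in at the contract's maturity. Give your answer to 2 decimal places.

¥5.72 per share

PV(dividends) I = 5.25·e^(−0.0516·3/12) + 4.80·e^(−0.0516·7/12) = 9.8404
Fair futures F* = (S − I)·e^(rT) = (340.47 − 9.8404)·e^0.038700 = 330.6296 × 1.039459 = 343.6759
Market ¥349.40 > fair 343.6759: forward overpriced → cash-and-carry (borrow at r, buy the stock and collect the dividends, short the forward).
Profit at T = |F_mkt − F*| = |349.40 − 343.6759| = ¥5.72 per share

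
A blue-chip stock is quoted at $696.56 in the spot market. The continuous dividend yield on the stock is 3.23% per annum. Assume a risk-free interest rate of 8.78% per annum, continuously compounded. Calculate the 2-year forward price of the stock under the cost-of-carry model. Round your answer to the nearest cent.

F = S·e^((r − q)T) = 696.56 · e^((0.0878 − 0.0323) × 2)
= 696.56 · e^0.111000 = 696.56 × 1.117395
F = $778.33

$778.33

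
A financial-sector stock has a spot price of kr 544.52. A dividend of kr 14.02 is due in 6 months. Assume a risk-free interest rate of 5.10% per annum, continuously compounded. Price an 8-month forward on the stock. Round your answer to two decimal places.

kr 549.21

PV(dividends) I = 14.02·e^(−0.0510·6/12)
I = 13.6670
F = (S − I)·e^(rT) = (544.52 − 13.6670) · e^(0.0510·8/12)
= 530.8530 · e^0.034000 = 530.8530 × 1.034585 = kr 549.21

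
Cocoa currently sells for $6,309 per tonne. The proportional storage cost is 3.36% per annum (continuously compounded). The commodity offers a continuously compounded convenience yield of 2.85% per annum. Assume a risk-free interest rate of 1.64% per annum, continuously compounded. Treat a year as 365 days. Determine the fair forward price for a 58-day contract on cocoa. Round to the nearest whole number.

Net carry = r + u − y = 0.0164 + 0.0336 − 0.0285 = 0.0215
F = S·e^((r+u−y)T) = 6309 · e^(0.0215 × 58/365) = 6309 · e^0.003416
= 6309 × 1.003422 = $6,331 per tonne

$6,331 per tonne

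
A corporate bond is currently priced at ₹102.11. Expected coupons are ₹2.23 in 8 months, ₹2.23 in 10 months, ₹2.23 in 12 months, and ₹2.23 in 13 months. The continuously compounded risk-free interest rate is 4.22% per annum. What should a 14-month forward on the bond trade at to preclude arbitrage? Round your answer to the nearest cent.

PV(coupons) I = 2.23·e^(−0.0422·8/12) + 2.23·e^(−0.0422·10/12) + 2.23·e^(−0.0422·12/12) + 2.23·e^(−0.0422·13/12)
I = 2.1681 + 2.1529 + 2.1379 + 2.1303 = 8.5892
F = (S − I)·e^(rT) = (102.11 − 8.5892) · e^(0.0422·14/12)
= 93.5208 · e^0.049233 = 93.5208 × 1.050465 = ₹98.24

₹98.24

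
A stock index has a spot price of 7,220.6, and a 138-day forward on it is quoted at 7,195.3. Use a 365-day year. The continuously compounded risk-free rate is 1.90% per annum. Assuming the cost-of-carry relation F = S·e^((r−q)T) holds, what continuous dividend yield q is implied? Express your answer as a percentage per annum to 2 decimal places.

From F = S·e^((r−q)T): (r − q) = ln(F/S)/T
ln(7195.3/7220.6) = ln(0.996496) = -0.003510
(r − q) = -0.003510 / (138/365) = -0.009284
q = r − ln(F/S)/T = 0.0190 + 0.009284 = 0.028284
q = 2.83%

2.83%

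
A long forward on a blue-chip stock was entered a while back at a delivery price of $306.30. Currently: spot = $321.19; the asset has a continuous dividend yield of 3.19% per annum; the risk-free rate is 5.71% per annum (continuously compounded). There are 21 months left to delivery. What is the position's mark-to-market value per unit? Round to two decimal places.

$26.58

Current fair forward for the remaining 21 months: F = S·e^((r − q)·T), (r − q) = 0.0571 − 0.0319 = 0.0252
F = 321.19 · e^(0.0252 × 21/12) = 321.19 × 1.045087 = 335.6715
Value of long forward = (F − K)·e^(−rT) = (335.6715 − 306.30) · e^(−0.0571·21/12)
= 29.3715 × 0.904905 = 26.58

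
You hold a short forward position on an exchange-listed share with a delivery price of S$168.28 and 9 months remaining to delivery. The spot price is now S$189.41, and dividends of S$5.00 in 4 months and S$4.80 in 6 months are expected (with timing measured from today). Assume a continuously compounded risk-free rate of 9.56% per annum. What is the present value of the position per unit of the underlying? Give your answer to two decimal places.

-S$23.35

PV(remaining dividends) I = 5.00·e^(−0.0956·4/12) + 4.80·e^(−0.0956·6/12) = 9.4191
Current forward F = (S − I)·e^(rT) = (189.41 − 9.4191)·e^(0.0956·9/12) = 179.9909 × 1.074333 = 193.3702
Value (long) = (F − K)·e^(−rT) = (193.3702 − 168.28) × 0.930810 = 23.3542
Short position value = −(long value) = -S$23.35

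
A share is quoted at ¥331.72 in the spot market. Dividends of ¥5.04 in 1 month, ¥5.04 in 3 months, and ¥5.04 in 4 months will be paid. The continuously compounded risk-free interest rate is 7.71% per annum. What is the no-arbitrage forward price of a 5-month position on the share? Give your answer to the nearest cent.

¥327.20

PV(dividends) I = 5.04·e^(−0.0771·1/12) + 5.04·e^(−0.0771·3/12) + 5.04·e^(−0.0771·4/12)
I = 5.0077 + 4.9438 + 4.9121 = 14.8636
F = (S − I)·e^(rT) = (331.72 − 14.8636) · e^(0.0771·5/12)
= 316.8564 · e^0.032125 = 316.8564 × 1.032647 = ¥327.20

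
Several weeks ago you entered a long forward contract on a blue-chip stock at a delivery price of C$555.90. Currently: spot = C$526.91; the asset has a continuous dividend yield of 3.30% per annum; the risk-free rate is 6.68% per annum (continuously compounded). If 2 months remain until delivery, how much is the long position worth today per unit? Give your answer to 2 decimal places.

-C$25.73

Current fair forward for the remaining 2 months: F = S·e^((r − q)·T), (r − q) = 0.0668 − 0.0330 = 0.0338
F = 526.91 · e^(0.0338 × 2/12) = 526.91 × 1.005649 = 529.8865
Value of long forward = (F − K)·e^(−rT) = (529.8865 − 555.90) · e^(−0.0668·2/12)
= -26.0135 × 0.988928 = -25.73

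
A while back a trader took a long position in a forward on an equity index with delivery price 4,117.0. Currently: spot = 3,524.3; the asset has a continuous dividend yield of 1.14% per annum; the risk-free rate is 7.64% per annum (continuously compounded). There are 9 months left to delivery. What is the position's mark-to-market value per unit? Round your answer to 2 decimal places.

-393.43

Current fair forward for the remaining 9 months: F = S·e^((r − q)·T), (r − q) = 0.0764 − 0.0114 = 0.0650
F = 3524.3 · e^(0.0650 × 9/12) = 3524.3 × 1.04995783 = 3700.3664
Value of long forward = (F − K)·e^(−rT) = (3700.3664 − 4117.0) · e^(−0.0764·9/12)
= -416.6336 × 0.94431073 = -393.43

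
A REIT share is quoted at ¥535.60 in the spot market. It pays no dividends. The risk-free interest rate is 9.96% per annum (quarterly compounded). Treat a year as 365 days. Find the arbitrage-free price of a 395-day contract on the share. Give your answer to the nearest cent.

¥595.77

F = S · (1+r/4)^(4T)
= 535.60 × 1.112340
F = ¥595.77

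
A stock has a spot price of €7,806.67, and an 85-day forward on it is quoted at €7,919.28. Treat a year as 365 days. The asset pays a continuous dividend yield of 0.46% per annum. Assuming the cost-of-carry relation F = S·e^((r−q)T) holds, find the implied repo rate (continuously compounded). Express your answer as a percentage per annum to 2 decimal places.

6.61%

From F = S·e^((r−q)T): (r − q) = ln(F/S)/T
ln(7919.28/7806.67) = ln(1.014425) = 0.014322
(r − q) = 0.014322 / (85/365) = 0.061500
r = ln(F/S)/T + q = 0.061500 + 0.0046 = 0.066100
r = 6.61%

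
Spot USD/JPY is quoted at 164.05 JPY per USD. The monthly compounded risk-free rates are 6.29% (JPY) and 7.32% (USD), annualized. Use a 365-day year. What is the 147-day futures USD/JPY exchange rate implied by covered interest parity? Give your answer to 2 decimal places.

By covered interest parity, F = S · (1+r_JPY/12)^(12T) / (1+r_USD/12)^(12T)
= 164.05 × 1.025588 / 1.029827 = 164.05 × 0.995884
F = 163.37 JPY per USD

163.37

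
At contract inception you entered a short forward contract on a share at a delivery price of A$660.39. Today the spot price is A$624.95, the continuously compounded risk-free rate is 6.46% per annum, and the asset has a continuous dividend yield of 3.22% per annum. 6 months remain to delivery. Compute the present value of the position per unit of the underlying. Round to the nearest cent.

A$24.43

Current fair forward for the remaining 6 months: F = S·e^((r − q)·T), (r − q) = 0.0646 − 0.0322 = 0.0324
F = 624.95 · e^(0.0324 × 6/12) = 624.95 × 1.016332 = 635.1567
Value of long forward = (F − K)·e^(−rT) = (635.1567 − 660.39) · e^(−0.0646·6/12)
= -25.2333 × 0.968216 = -24.43
Short position value = −(long value) = A$24.43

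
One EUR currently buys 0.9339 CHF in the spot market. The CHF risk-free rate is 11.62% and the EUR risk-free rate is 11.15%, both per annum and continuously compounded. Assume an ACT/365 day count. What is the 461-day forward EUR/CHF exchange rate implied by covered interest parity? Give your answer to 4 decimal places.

F = S·e^((r_CHF − r_EUR)T) = 0.9339 · e^((0.1162 − 0.1115) × 461/365)
= 0.9339 · e^0.005936 = 0.9339 × 1.005954
F = 0.9395 CHF per EUR

0.9395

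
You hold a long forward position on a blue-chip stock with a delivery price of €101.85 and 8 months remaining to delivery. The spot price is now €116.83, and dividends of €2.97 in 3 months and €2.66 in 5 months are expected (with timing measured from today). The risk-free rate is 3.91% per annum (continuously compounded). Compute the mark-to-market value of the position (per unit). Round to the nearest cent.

PV(remaining dividends) I = 2.97·e^(−0.0391·3/12) + 2.66·e^(−0.0391·5/12) = 5.5581
Current forward F = (S − I)·e^(rT) = (116.83 − 5.5581)·e^(0.0391·8/12) = 111.2719 × 1.026409 = 114.2105
Value (long) = (F − K)·e^(−rT) = (114.2105 − 101.85) × 0.974270 = 12.0425
Value = €12.04

€12.04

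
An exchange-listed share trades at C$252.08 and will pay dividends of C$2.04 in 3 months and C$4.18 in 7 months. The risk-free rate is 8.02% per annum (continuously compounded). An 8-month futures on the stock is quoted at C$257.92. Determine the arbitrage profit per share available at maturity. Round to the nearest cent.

PV(dividends) I = 2.04·e^(−0.0802·3/12) + 4.18·e^(−0.0802·7/12) = 5.9885
Fair futures F* = (S − I)·e^(rT) = (252.08 − 5.9885)·e^0.053467 = 246.0915 × 1.054922 = 259.6073
Market C$257.92 < fair 259.6073: forward underpriced → reverse cash-and-carry (short the stock, invest proceeds at r, pay the dividends, go long the forward).
Profit at T = |F_mkt − F*| = |257.92 − 259.6073| = C$1.69 per share

C$1.69 per share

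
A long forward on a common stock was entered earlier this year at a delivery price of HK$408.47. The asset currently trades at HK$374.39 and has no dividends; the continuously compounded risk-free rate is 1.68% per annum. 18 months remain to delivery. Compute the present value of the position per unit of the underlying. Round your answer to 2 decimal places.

-HK$23.92

Current fair forward for the remaining 18 months: F = S·e^(r·T), r = 0.0168
F = 374.39 · e^(0.0168 × 18/12) = 374.39 × 1.025520 = 383.9444
Value of long forward = (F − K)·e^(−rT) = (383.9444 − 408.47) · e^(−0.0168·18/12)
= -24.5256 × 0.975115 = -23.92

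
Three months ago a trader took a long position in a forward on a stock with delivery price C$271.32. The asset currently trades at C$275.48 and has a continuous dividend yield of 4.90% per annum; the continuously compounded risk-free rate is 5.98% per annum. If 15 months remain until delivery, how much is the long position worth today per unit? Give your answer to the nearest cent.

C$7.33

Current fair forward for the remaining 15 months: F = S·e^((r − q)·T), (r − q) = 0.0598 − 0.0490 = 0.0108
F = 275.48 · e^(0.0108 × 15/12) = 275.48 × 1.013592 = 279.2243
Value of long forward = (F − K)·e^(−rT) = (279.2243 − 271.32) · e^(−0.0598·15/12)
= 7.9043 × 0.927975 = 7.33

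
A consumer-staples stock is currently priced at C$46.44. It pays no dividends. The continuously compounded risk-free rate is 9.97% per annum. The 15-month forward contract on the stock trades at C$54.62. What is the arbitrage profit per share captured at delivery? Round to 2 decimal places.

Fair forward: F* = S·e^(carry·T), with carry = r = 0.0997
F* = 46.44 · e^(0.0997 × 15/12) = 46.44 · e^0.124625 = 46.44 × 1.132724 = C$52.6037
Market C$54.62 > fair C$52.6037: forward overpriced → cash-and-carry (buy spot, short the forward).
At maturity, profit = |F_mkt − F*| = |54.62 − 52.6037| = C$2.02 per share

C$2.02 per share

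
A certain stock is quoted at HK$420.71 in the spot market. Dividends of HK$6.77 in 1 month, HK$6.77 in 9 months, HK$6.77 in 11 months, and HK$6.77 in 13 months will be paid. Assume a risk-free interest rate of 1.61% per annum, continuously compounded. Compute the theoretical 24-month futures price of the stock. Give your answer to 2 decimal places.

HK$406.83

PV(dividends) I = 6.77·e^(−0.0161·1/12) + 6.77·e^(−0.0161·9/12) + 6.77·e^(−0.0161·11/12) + 6.77·e^(−0.0161·13/12)
I = 6.7609 + 6.6887 + 6.6708 + 6.6529 = 26.7733
F = (S − I)·e^(rT) = (420.71 − 26.7733) · e^(0.0161·24/12)
= 393.9367 · e^0.032200 = 393.9367 × 1.032724 = HK$406.83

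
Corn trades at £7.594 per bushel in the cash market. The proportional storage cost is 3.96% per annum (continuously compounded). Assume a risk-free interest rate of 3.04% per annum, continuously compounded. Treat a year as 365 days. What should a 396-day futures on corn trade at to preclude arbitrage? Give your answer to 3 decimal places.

£8.193 per bushel

Net carry = r + u − y = 0.0304 + 0.0396 − 0.0000 = 0.0700
F = S·e^((r+u−y)T) = 7.594 · e^(0.0700 × 396/365) = 7.594 · e^0.075945
= 7.594 × 1.078903 = £8.193 per bushel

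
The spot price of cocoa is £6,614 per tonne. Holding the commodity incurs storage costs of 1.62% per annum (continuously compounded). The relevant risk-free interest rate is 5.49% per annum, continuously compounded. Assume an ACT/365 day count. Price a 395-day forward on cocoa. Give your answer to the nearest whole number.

Net carry = r + u − y = 0.0549 + 0.0162 − 0.0000 = 0.0711
F = S·e^((r+u−y)T) = 6614 · e^(0.0711 × 395/365) = 6614 · e^0.076944
= 6614 × 1.079982 = £7,143 per tonne

£7,143 per tonne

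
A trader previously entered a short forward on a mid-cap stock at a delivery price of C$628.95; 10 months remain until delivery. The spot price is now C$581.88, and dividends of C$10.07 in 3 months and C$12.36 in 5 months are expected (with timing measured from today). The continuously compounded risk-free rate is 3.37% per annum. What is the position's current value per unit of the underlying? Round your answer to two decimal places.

C$51.83

PV(remaining dividends) I = 10.07·e^(−0.0337·3/12) + 12.36·e^(−0.0337·5/12) = 22.1732
Current forward F = (S − I)·e^(rT) = (581.88 − 22.1732)·e^(0.0337·10/12) = 559.7068 × 1.028481 = 575.6478
Value (long) = (F − K)·e^(−rT) = (575.6478 − 628.95) × 0.972307 = -51.8261
Short position value = −(long value) = C$51.83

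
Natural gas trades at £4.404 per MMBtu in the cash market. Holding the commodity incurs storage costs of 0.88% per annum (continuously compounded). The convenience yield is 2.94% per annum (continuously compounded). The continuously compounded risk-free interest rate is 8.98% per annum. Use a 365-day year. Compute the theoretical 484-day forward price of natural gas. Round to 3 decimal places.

£4.827 per MMBtu

Net carry = r + u − y = 0.0898 + 0.0088 − 0.0294 = 0.0692
F = S·e^((r+u−y)T) = 4.404 · e^(0.0692 × 484/365) = 4.404 · e^0.091761
= 4.404 × 1.096103 = £4.827 per MMBtu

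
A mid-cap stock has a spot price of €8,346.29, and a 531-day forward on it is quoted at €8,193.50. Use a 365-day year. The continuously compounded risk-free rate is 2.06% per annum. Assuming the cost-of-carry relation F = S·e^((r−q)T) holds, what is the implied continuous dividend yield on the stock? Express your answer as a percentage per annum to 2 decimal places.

3.33%

From F = S·e^((r−q)T): (r − q) = ln(F/S)/T
ln(8193.50/8346.29) = ln(0.981694) = -0.018476
(r − q) = -0.018476 / (531/365) = -0.012700
q = r − ln(F/S)/T = 0.0206 + 0.012700 = 0.033300
q = 3.33%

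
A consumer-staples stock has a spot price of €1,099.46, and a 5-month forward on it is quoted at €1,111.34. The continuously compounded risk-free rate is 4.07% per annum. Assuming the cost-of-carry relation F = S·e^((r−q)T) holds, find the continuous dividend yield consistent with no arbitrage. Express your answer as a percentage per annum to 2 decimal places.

From F = S·e^((r−q)T): (r − q) = ln(F/S)/T
ln(1111.34/1099.46) = ln(1.010805) = 0.010747
(r − q) = 0.010747 / (5/12) = 0.025793
q = r − ln(F/S)/T = 0.0407 − 0.025793 = 0.014907
q = 1.49%

1.49%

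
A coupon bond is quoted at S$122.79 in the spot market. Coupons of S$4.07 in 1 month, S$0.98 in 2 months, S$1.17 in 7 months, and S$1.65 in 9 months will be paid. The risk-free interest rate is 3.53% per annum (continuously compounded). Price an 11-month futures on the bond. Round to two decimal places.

S$118.79

PV(coupons) I = 4.07·e^(−0.0353·1/12) + 0.98·e^(−0.0353·2/12) + 1.17·e^(−0.0353·7/12) + 1.65·e^(−0.0353·9/12)
I = 4.0580 + 0.9743 + 1.1462 + 1.6069 = 7.7854
F = (S − I)·e^(rT) = (122.79 − 7.7854) · e^(0.0353·11/12)
= 115.0046 · e^0.032358 = 115.0046 × 1.032887 = S$118.79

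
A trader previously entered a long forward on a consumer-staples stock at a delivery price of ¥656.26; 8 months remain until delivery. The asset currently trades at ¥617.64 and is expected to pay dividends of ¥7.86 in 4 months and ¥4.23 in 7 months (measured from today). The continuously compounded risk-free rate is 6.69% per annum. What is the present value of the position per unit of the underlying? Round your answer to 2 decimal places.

-¥21.75

PV(remaining dividends) I = 7.86·e^(−0.0669·4/12) + 4.23·e^(−0.0669·7/12) = 11.7548
Current forward F = (S − I)·e^(rT) = (617.64 − 11.7548)·e^(0.0669·8/12) = 605.8852 × 1.045610 = 633.5196
Value (long) = (F − K)·e^(−rT) = (633.5196 − 656.26) × 0.956380 = -21.7485
Value = -¥21.75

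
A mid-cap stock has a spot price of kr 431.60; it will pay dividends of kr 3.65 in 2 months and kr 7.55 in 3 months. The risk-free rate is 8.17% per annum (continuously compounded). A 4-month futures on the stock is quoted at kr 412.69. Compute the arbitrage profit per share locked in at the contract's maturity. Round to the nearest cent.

kr 19.52 per share

PV(dividends) I = 3.65·e^(−0.0817·2/12) + 7.55·e^(−0.0817·3/12) = 10.9980
Fair futures F* = (S − I)·e^(rT) = (431.60 − 10.9980)·e^0.027233 = 420.6020 × 1.027607 = 432.2136
Market kr 412.69 < fair 432.2136: forward underpriced → reverse cash-and-carry (short the stock, invest proceeds at r, pay the dividends, go long the forward).
Profit at T = |F_mkt − F*| = |412.69 − 432.2136| = kr 19.52 per share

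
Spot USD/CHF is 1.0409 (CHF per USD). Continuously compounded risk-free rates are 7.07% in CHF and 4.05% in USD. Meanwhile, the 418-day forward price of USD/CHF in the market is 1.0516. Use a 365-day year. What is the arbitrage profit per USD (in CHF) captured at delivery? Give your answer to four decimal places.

Fair forward: F* = S·e^(carry·T), with carry = (r_CHF − r_USD) = 0.0707 − 0.0405 = 0.0302
F* = 1.0409 · e^(0.0302 × 418/365) = 1.0409 · e^0.034585 = 1.0409 × 1.035190 = 1.0775
Market 1.0516 < fair 1.0775: forward underpriced → reverse cash-and-carry (short spot, go long the forward).
At maturity, profit = |F_mkt − F*| = |1.0516 − 1.0775| = 0.0259 per USD (in CHF)

0.0259 per USD (in CHF)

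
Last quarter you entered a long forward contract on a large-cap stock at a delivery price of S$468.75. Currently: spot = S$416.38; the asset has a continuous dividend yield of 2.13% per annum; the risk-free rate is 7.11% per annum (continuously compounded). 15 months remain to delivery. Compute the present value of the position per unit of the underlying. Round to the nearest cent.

Current fair forward for the remaining 15 months: F = S·e^((r − q)·T), (r − q) = 0.0711 − 0.0213 = 0.0498
F = 416.38 · e^(0.0498 × 15/12) = 416.38 × 1.064228 = 443.1233
Value of long forward = (F − K)·e^(−rT) = (443.1233 − 468.75) · e^(−0.0711·15/12)
= -25.6267 × 0.914960 = -23.45

-S$23.45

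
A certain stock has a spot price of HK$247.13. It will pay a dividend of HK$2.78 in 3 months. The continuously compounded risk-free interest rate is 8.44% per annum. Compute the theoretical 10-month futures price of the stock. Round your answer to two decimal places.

PV(dividends) I = 2.78·e^(−0.0844·3/12)
I = 2.7220
F = (S − I)·e^(rT) = (247.13 − 2.7220) · e^(0.0844·10/12)
= 244.4080 · e^0.070333 = 244.4080 × 1.072865 = HK$262.22

HK$262.22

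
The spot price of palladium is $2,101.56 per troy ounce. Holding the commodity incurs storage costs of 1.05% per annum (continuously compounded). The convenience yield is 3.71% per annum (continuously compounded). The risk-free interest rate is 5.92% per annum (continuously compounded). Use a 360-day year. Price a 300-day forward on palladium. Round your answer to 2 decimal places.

$2,159.43 per troy ounce

Net carry = r + u − y = 0.0592 + 0.0105 − 0.0371 = 0.0326
F = S·e^((r+u−y)T) = 2101.56 · e^(0.0326 × 300/360) = 2101.56 · e^0.02716667
= 2101.56 × 1.02753905 = $2,159.43 per troy ounce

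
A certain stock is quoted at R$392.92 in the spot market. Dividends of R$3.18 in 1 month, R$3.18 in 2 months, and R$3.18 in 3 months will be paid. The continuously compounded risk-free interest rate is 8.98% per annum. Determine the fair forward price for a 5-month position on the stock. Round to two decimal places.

R$398.14

PV(dividends) I = 3.18·e^(−0.0898·1/12) + 3.18·e^(−0.0898·2/12) + 3.18·e^(−0.0898·3/12)
I = 3.1563 + 3.1328 + 3.1094 = 9.3985
F = (S − I)·e^(rT) = (392.92 − 9.3985) · e^(0.0898·5/12)
= 383.5215 · e^0.037417 = 383.5215 × 1.038126 = R$398.14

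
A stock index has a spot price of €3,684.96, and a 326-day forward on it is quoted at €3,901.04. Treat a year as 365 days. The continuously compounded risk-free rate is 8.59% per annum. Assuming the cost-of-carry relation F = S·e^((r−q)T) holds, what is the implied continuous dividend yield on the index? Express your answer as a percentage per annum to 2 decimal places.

2.21%

From F = S·e^((r−q)T): (r − q) = ln(F/S)/T
ln(3901.04/3684.96) = ln(1.058638) = 0.056983
(r − q) = 0.056983 / (326/365) = 0.063800
q = r − ln(F/S)/T = 0.0859 − 0.063800 = 0.022100
q = 2.21%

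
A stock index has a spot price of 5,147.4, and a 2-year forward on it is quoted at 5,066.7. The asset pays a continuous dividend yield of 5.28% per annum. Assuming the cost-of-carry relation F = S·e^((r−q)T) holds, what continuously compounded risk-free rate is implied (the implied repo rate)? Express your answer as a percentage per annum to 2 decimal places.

From F = S·e^((r−q)T): (r − q) = ln(F/S)/T
ln(5066.7/5147.4) = ln(0.984322) = -0.015802
(r − q) = -0.015802 / (2) = -0.007901
r = ln(F/S)/T + q = -0.007901 + 0.0528 = 0.044899
r = 4.49%

4.49%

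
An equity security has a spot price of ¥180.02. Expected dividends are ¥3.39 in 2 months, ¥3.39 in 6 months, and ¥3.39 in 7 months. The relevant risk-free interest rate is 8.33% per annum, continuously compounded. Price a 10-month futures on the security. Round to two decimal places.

¥182.43

PV(dividends) I = 3.39·e^(−0.0833·2/12) + 3.39·e^(−0.0833·6/12) + 3.39·e^(−0.0833·7/12)
I = 3.3433 + 3.2517 + 3.2292 = 9.8242
F = (S − I)·e^(rT) = (180.02 − 9.8242) · e^(0.0833·10/12)
= 170.1958 · e^0.069417 = 170.1958 × 1.071883 = ¥182.43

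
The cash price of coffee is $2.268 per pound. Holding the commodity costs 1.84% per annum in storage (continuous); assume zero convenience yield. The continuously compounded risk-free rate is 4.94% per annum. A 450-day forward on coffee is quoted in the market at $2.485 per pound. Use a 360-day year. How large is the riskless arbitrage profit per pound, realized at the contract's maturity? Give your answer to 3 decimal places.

Fair forward: F* = S·e^(carry·T), with carry = (r + u) = 0.0494 + 0.0184 = 0.0678
F* = 2.268 · e^(0.0678 × 450/360) = 2.268 · e^0.084750 = 2.268 × 1.088445 = $2.4686
Market $2.485 > fair $2.4686: forward overpriced → cash-and-carry (buy spot, short the forward).
At maturity, profit = |F_mkt − F*| = |2.485 − 2.4686| = $0.016 per pound

$0.016 per pound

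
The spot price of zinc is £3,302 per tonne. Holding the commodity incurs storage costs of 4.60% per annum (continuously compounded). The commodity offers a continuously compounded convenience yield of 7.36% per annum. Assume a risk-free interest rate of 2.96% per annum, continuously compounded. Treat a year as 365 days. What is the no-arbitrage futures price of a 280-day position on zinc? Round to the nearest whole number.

Net carry = r + u − y = 0.0296 + 0.0460 − 0.0736 = 0.0020
F = S·e^((r+u−y)T) = 3302 · e^(0.0020 × 280/365) = 3302 · e^0.001534
= 3302 × 1.001535 = £3,307 per tonne

£3,307 per tonne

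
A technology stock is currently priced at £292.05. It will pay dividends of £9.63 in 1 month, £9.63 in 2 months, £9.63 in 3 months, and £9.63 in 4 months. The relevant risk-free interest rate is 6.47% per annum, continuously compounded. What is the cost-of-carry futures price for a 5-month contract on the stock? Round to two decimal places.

PV(dividends) I = 9.63·e^(−0.0647·1/12) + 9.63·e^(−0.0647·2/12) + 9.63·e^(−0.0647·3/12) + 9.63·e^(−0.0647·4/12)
I = 9.5782 + 9.5267 + 9.4755 + 9.4245 = 38.0049
F = (S − I)·e^(rT) = (292.05 − 38.0049) · e^(0.0647·5/12)
= 254.0451 · e^0.026958 = 254.0451 × 1.027325 = £260.99

£260.99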